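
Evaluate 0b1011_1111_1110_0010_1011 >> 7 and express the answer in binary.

0b1011111111100

Right shift by 7: drop the 7 least-significant bits.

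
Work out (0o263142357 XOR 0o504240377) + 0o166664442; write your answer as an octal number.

0o1156166462

First 0o263142357 XOR 0o504240377 = 0o767302020.
Add column by column in base 8, right to left:
  0+2 = 2
  2+4 = 6
  0+4 = 4
  2+4 = 6
  0+6 = 6
  3+6 = 1 carry 1
  7+6+1 = 6 carry 1
  6+6+1 = 5 carry 1
  7+1+1 = 1 carry 1
  final carry 1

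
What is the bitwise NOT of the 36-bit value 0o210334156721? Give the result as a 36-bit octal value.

0o567443621056

Each oct digit d becomes 7−d:
  2→5, 1→6, 0→7, 3→4, 3→4, 4→3, 1→6, 5→2, 6→1, 7→0, 2→5, 1→6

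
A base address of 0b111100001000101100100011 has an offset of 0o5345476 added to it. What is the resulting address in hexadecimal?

0x1065661

0b111100001000101100100011 = 0xF08B23 in hexadecimal.
0o5345476 = 0x15CB3E in hexadecimal.
Add column by column in base 16, right to left:
  3+E = 1 carry 1
  2+3+1 = 6
  B+B = 6 carry 1
  8+C+1 = 5 carry 1
  0+5+1 = 6
  F+1 = 0 carry 1
  final carry 1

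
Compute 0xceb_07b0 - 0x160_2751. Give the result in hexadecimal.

Subtract column by column in base 16:
  0-1 → f (borrow)
  b-5-1 → 5
  7-7 → 0
  0-2 → e (borrow)
  b-0-1 → a
  e-6 → 8
  c-1 → b

0xb8ae05f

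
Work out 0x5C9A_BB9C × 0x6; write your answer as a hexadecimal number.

Multiply each base-16 digit by 6, carrying:
  C×6 = 72 → write 8 carry 4
  9×6+4 = 58 → write A carry 3
  B×6+3 = 69 → write 5 carry 4
  B×6+4 = 70 → write 6 carry 4
  A×6+4 = 64 → write 0 carry 4
  9×6+4 = 58 → write A carry 3
  C×6+3 = 75 → write B carry 4
  5×6+4 = 34 → write 2 carry 2
  remaining carry: 2

0x22BA065A8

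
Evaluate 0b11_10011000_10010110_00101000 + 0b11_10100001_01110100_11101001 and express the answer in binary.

0b111001110100000101100010001

Add column by column in base 2, right to left:
  0+1 = 1
  0+0 = 0
  0+0 = 0
  1+1 = 0 carry 1
  0+0+1 = 1
  1+1 = 0 carry 1
  0+1+1 = 0 carry 1
  0+1+1 = 0 carry 1
  0+0+1 = 1
  1+0 = 1
  1+1 = 0 carry 1
  0+0+1 = 1
  1+1 = 0 carry 1
  0+1+1 = 0 carry 1
  0+1+1 = 0 carry 1
  1+0+1 = 0 carry 1
  0+1+1 = 0 carry 1
  0+0+1 = 1
  0+0 = 0
  1+0 = 1
  1+0 = 1
  0+1 = 1
  0+0 = 0
  1+1 = 0 carry 1
  1+1+1 = 1 carry 1
  1+1+1 = 1 carry 1
  final carry 1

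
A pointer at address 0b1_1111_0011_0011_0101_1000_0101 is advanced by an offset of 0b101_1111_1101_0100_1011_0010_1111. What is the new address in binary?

Add column by column in base 2, right to left:
  1+1 = 0 carry 1
  0+1+1 = 0 carry 1
  1+1+1 = 1 carry 1
  0+1+1 = 0 carry 1
  0+0+1 = 1
  0+1 = 1
  0+0 = 0
  1+0 = 1
  1+1 = 0 carry 1
  0+1+1 = 0 carry 1
  1+0+1 = 0 carry 1
  0+1+1 = 0 carry 1
  1+0+1 = 0 carry 1
  1+0+1 = 0 carry 1
  0+1+1 = 0 carry 1
  0+0+1 = 1
  1+1 = 0 carry 1
  1+0+1 = 0 carry 1
  0+1+1 = 0 carry 1
  0+1+1 = 0 carry 1
  1+1+1 = 1 carry 1
  1+1+1 = 1 carry 1
  1+1+1 = 1 carry 1
  1+1+1 = 1 carry 1
  1+1+1 = 1 carry 1
  0+0+1 = 1
  0+1 = 1

0b111111100001000000010110100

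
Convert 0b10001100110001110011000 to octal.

0o21461630

Group the bits in threes: 010 001 100 110 001 110 011 000 → 21461630.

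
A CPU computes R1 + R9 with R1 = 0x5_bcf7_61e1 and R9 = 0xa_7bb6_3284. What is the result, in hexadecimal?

0x1038ad9465

Add column by column in base 16, right to left:
  1+4 = 5
  e+8 = 6 carry 1
  1+2+1 = 4
  6+3 = 9
  7+6 = d
  f+b = a carry 1
  c+b+1 = 8 carry 1
  b+7+1 = 3 carry 1
  5+a+1 = 0 carry 1
  final carry 1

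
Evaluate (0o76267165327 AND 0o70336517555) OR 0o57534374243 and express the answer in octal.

0o76267165327 AND 0o70336517555 = 0o70226105105.
Then OR with 0o57534374243.

0o77736375347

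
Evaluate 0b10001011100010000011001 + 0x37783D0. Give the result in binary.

0x37783D0 = 0b11011101111000001111010000 in binary.
Add column by column in base 2, right to left:
  1+0 = 1
  0+0 = 0
  0+0 = 0
  1+0 = 1
  1+1 = 0 carry 1
  0+0+1 = 1
  0+1 = 1
  0+1 = 1
  0+1 = 1
  0+1 = 1
  1+0 = 1
  0+0 = 0
  0+0 = 0
  0+0 = 0
  1+0 = 1
  1+1 = 0 carry 1
  1+1+1 = 1 carry 1
  0+1+1 = 0 carry 1
  1+1+1 = 1 carry 1
  0+0+1 = 1
  0+1 = 1
  0+1 = 1
  1+1 = 0 carry 1
  0+0+1 = 1
  0+1 = 1
  0+1 = 1

0b11101111010100011111101001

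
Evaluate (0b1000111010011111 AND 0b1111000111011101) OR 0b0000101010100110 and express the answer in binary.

0b1000111010011111 AND 0b1111000111011101 = 0b1000000010011101.
Then OR with 0b0000101010100110.

0b1000101010111111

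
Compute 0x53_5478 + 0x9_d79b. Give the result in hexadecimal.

Add column by column in base 16, right to left:
  8+b = 3 carry 1
  7+9+1 = 1 carry 1
  4+7+1 = c
  5+d = 2 carry 1
  3+9+1 = d
  5+0 = 5

0x5d2c13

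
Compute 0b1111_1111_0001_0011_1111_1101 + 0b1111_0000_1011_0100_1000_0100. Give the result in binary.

0b1111011111100100010000001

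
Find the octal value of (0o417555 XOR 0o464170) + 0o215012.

First 0o417555 XOR 0o464170 = 0o073425.
Add column by column in base 8, right to left:
  5+2 = 7
  2+1 = 3
  4+0 = 4
  3+5 = 0 carry 1
  7+1+1 = 1 carry 1
  0+2+1 = 3

0o310437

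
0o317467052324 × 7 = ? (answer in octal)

Multiply each base-8 digit by 7, carrying:
  4×7 = 28 → write 4 carry 3
  2×7+3 = 17 → write 1 carry 2
  3×7+2 = 23 → write 7 carry 2
  2×7+2 = 16 → write 0 carry 2
  5×7+2 = 37 → write 5 carry 4
  0×7+4 = 4 → write 4
  7×7 = 49 → write 1 carry 6
  6×7+6 = 48 → write 0 carry 6
  4×7+6 = 34 → write 2 carry 4
  7×7+4 = 53 → write 5 carry 6
  1×7+6 = 13 → write 5 carry 1
  3×7+1 = 22 → write 6 carry 2
  remaining carry: 2

0o2655201450714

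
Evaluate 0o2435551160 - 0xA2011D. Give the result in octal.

0xA2011D = 0o50400435 in octal.
Subtract column by column in base 8:
  0-5 → 3 (borrow)
  6-3-1 → 2
  1-4 → 5 (borrow)
  1-0-1 → 0
  5-0 → 5
  5-4 → 1
  5-0 → 5
  3-5 → 6 (borrow)
  4-0-1 → 3
  2-0 → 2

0o2365150523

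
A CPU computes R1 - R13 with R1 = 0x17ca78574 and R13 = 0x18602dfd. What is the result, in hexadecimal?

0x164475777

Subtract column by column in base 16:
  4-d → 7 (borrow)
  7-f-1 → 7 (borrow)
  5-d-1 → 7 (borrow)
  8-2-1 → 5
  7-0 → 7
  a-6 → 4
  c-8 → 4
  7-1 → 6
  1-0 → 1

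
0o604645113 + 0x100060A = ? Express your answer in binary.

0b111000100110101000001010101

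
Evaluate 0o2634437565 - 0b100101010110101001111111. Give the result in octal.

0o2567152366

0b100101010110101001111111 = 0o45265177 in octal.
Subtract column by column in base 8:
  5-7 → 6 (borrow)
  6-7-1 → 6 (borrow)
  5-1-1 → 3
  7-5 → 2
  3-6 → 5 (borrow)
  4-2-1 → 1
  4-5 → 7 (borrow)
  3-4-1 → 6 (borrow)
  6-0-1 → 5
  2-0 → 2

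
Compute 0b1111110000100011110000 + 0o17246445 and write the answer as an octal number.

0o37053025

0b1111110000100011110000 = 0o17604360 in octal.
Add column by column in base 8, right to left:
  0+5 = 5
  6+4 = 2 carry 1
  3+4+1 = 0 carry 1
  4+6+1 = 3 carry 1
  0+4+1 = 5
  6+2 = 0 carry 1
  7+7+1 = 7 carry 1
  1+1+1 = 3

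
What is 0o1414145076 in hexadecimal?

0xc30ca3e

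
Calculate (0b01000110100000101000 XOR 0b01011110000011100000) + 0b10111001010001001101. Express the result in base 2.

0b11010001110100010101

First 0b01000110100000101000 XOR 0b01011110000011100000 = 0b00011000100011001000.
Add column by column in base 2, right to left:
  0+1 = 1
  0+0 = 0
  0+1 = 1
  1+1 = 0 carry 1
  0+0+1 = 1
  0+0 = 0
  1+1 = 0 carry 1
  1+0+1 = 0 carry 1
  0+0+1 = 1
  0+0 = 0
  0+1 = 1
  1+0 = 1
  0+1 = 1
  0+0 = 0
  0+0 = 0
  1+1 = 0 carry 1
  1+1+1 = 1 carry 1
  0+1+1 = 0 carry 1
  0+0+1 = 1
  0+1 = 1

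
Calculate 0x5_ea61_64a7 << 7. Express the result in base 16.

7 bits is not a whole number of base-16 digits; in binary: 10111101010011000010110010010100111 << 7 = 101111010100110000101100100101001110000000.

0x2f530b25380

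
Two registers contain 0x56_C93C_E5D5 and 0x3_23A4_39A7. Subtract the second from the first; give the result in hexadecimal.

0x53A598AC2E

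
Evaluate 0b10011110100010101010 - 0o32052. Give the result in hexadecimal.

0x9B480

0b10011110100010101010 = 0x9E8AA in hexadecimal.
0o32052 = 0x342A in hexadecimal.
Subtract column by column in base 16:
  A-A → 0
  A-2 → 8
  8-4 → 4
  E-3 → B
  9-0 → 9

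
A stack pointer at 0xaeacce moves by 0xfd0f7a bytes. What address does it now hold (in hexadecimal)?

Add column by column in base 16, right to left:
  e+a = 8 carry 1
  c+7+1 = 4 carry 1
  c+f+1 = c carry 1
  a+0+1 = b
  e+d = b carry 1
  a+f+1 = a carry 1
  final carry 1

0x1abbc48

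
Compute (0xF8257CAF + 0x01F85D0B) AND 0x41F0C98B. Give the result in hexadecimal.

0x4010C98A

Add column by column in base 16, right to left:
  F+B = A carry 1
  A+0+1 = B
  C+D = 9 carry 1
  7+5+1 = D
  5+8 = D
  2+F = 1 carry 1
  8+1+1 = A
  F+0 = F
Sum = 0xFA1DD9BA; now AND with 0x41F0C98B:
  F&4=4, A&1=0, 1&F=1, D&0=0, D&C=C, 9&9=9, B&8=8, A&B=A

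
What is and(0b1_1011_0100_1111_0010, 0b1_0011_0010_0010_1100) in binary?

AND bit by bit (1 only where both bits are 1):
  11011010011110010
& 10011001000101100
= 10011000000100000

0b10011000000100000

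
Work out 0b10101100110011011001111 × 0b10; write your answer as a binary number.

0b101011001100110110011110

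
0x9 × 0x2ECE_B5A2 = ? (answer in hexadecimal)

0x1A54462B2

Multiply each base-16 digit by 9, carrying:
  2×9 = 18 → write 2 carry 1
  A×9+1 = 91 → write B carry 5
  5×9+5 = 50 → write 2 carry 3
  B×9+3 = 102 → write 6 carry 6
  E×9+6 = 132 → write 4 carry 8
  C×9+8 = 116 → write 4 carry 7
  E×9+7 = 133 → write 5 carry 8
  2×9+8 = 26 → write A carry 1
  remaining carry: 1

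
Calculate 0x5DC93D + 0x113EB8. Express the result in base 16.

Add column by column in base 16, right to left:
  D+8 = 5 carry 1
  3+B+1 = F
  9+E = 7 carry 1
  C+3+1 = 0 carry 1
  D+1+1 = F
  5+1 = 6

0x6F07F5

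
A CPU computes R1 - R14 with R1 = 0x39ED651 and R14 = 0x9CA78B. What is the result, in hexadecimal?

0x3022EC6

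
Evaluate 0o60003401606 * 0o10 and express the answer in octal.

Multiply each base-8 digit by 8, carrying:
  6×8 = 48 → write 0 carry 6
  0×8+6 = 6 → write 6
  6×8 = 48 → write 0 carry 6
  1×8+6 = 14 → write 6 carry 1
  0×8+1 = 1 → write 1
  4×8 = 32 → write 0 carry 4
  3×8+4 = 28 → write 4 carry 3
  0×8+3 = 3 → write 3
  0×8 = 0 → write 0
  0×8 = 0 → write 0
  6×8 = 48 → write 0 carry 6
  remaining carry: 6

0o600034016060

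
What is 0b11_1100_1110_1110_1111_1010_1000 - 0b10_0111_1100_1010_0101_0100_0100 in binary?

Subtract column by column in base 2:
  0-0 → 0
  0-0 → 0
  0-1 → 1 (borrow)
  1-0-1 → 0
  0-0 → 0
  1-0 → 1
  0-1 → 1 (borrow)
  1-0-1 → 0
  1-1 → 0
  1-0 → 1
  1-1 → 0
  1-0 → 1
  0-0 → 0
  1-1 → 0
  1-0 → 1
  1-1 → 0
  0-0 → 0
  1-0 → 1
  1-1 → 0
  1-1 → 0
  0-1 → 1 (borrow)
  0-1-1 → 0 (borrow)
  1-1-1 → 1 (borrow)
  1-0-1 → 0
  1-0 → 1
  1-1 → 0

0b1010100100100101001100100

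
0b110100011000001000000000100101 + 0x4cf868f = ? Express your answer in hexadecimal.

0x393006b4

0b110100011000001000000000100101 = 0x34608025 in hexadecimal.
Add column by column in base 16, right to left:
  5+f = 4 carry 1
  2+8+1 = b
  0+6 = 6
  8+8 = 0 carry 1
  0+f+1 = 0 carry 1
  6+c+1 = 3 carry 1
  4+4+1 = 9
  3+0 = 3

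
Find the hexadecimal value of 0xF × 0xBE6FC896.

Multiply each base-16 digit by 15, carrying:
  6×15 = 90 → write A carry 5
  9×15+5 = 140 → write C carry 8
  8×15+8 = 128 → write 0 carry 8
  C×15+8 = 188 → write C carry 11
  F×15+11 = 236 → write C carry 14
  6×15+14 = 104 → write 8 carry 6
  E×15+6 = 216 → write 8 carry 13
  B×15+13 = 178 → write 2 carry 11
  remaining carry: B

0xB288CC0CA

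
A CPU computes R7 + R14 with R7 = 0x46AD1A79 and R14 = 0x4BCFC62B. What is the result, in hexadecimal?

Add column by column in base 16, right to left:
  9+B = 4 carry 1
  7+2+1 = A
  A+6 = 0 carry 1
  1+C+1 = E
  D+F = C carry 1
  A+C+1 = 7 carry 1
  6+B+1 = 2 carry 1
  4+4+1 = 9

0x927CE0A4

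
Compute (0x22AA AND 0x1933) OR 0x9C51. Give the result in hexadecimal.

0x9C73

0x22AA AND 0x1933 = 0x0022.
Then OR with 0x9C51.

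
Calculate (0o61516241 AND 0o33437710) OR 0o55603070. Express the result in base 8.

0o75617270

0o61516241 AND 0o33437710 = 0o21416200.
Then OR with 0o55603070.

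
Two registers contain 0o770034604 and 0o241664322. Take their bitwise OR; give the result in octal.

OR each oct digit independently (no carries):
  7|2=7, 7|4=7, 0|1=1, 0|6=6, 3|6=7, 4|4=4, 6|3=7, 0|2=2, 4|2=6

0o771674726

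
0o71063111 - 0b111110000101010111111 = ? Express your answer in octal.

0b111110000101010111111 = 0o7605277 in octal.
Subtract column by column in base 8:
  1-7 → 2 (borrow)
  1-7-1 → 1 (borrow)
  1-2-1 → 6 (borrow)
  3-5-1 → 5 (borrow)
  6-0-1 → 5
  0-6 → 2 (borrow)
  1-7-1 → 1 (borrow)
  7-0-1 → 6

0o61255612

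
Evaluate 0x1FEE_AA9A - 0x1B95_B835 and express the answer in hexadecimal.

Subtract column by column in base 16:
  A-5 → 5
  9-3 → 6
  A-8 → 2
  A-B → F (borrow)
  E-5-1 → 8
  E-9 → 5
  F-B → 4
  1-1 → 0

0x458F265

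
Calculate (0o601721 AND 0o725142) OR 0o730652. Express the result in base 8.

0o731752

0o601721 AND 0o725142 = 0o601100.
Then OR with 0o730652.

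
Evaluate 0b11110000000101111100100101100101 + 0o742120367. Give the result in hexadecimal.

0b11110000000101111100100101100101 = 0xF017C965 in hexadecimal.
0o742120367 = 0x788A0F7 in hexadecimal.
Add column by column in base 16, right to left:
  5+7 = C
  6+F = 5 carry 1
  9+0+1 = A
  C+A = 6 carry 1
  7+8+1 = 0 carry 1
  1+8+1 = A
  0+7 = 7
  F+0 = F

0xF7A06A5C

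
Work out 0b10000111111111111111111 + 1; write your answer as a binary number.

0b10001000000000000000000

The trailing 18 digits are 1 (max in base 2), so adding 1 cascades: they roll to 0 and the next digit up increments.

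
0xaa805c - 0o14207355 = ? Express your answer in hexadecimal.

0x79716f

0o14207355 = 0x310eed in hexadecimal.
Subtract column by column in base 16:
  c-d → f (borrow)
  5-e-1 → 6 (borrow)
  0-e-1 → 1 (borrow)
  8-0-1 → 7
  a-1 → 9
  a-3 → 7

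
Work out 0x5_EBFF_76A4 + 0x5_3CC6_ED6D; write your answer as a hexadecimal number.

0xB28C66411

Add column by column in base 16, right to left:
  4+D = 1 carry 1
  A+6+1 = 1 carry 1
  6+D+1 = 4 carry 1
  7+E+1 = 6 carry 1
  F+6+1 = 6 carry 1
  F+C+1 = C carry 1
  B+C+1 = 8 carry 1
  E+3+1 = 2 carry 1
  5+5+1 = B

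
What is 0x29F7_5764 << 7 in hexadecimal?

0x14FBABB200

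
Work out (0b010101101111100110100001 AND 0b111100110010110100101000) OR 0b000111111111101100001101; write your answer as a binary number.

0b10111111111101100101101

0b010101101111100110100001 AND 0b111100110010110100101000 = 0b010100100010100100100000.
Then OR with 0b000111111111101100001101.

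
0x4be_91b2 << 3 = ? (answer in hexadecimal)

0x25f48d90

3 bits is not a whole number of base-16 digits; in binary: 100101111101001000110110010 << 3 = 100101111101001000110110010000.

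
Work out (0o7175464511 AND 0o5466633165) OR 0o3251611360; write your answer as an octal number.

0o7175464511 AND 0o5466633165 = 0o5064420101.
Then OR with 0o3251611360.

0o7275631361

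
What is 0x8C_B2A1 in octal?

0o43131241

Expand each hex digit to 4 bits: 8=1000 C=1100 B=1011 2=0010 A=1010 1=0001.
Group the bits in threes: 100 011 001 011 001 010 100 001 → 43131241.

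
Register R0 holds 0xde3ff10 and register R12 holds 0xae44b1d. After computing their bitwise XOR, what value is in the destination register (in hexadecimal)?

XOR each hex digit independently (no carries):
  d^a=7, e^e=0, 3^4=7, f^4=b, f^b=4, 1^1=0, 0^d=d

0x707b40d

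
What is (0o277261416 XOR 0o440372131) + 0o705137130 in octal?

First 0o277261416 XOR 0o440372131 = 0o637113527.
Add column by column in base 8, right to left:
  7+0 = 7
  2+3 = 5
  5+1 = 6
  3+7 = 2 carry 1
  1+3+1 = 5
  1+1 = 2
  7+5 = 4 carry 1
  3+0+1 = 4
  6+7 = 5 carry 1
  final carry 1

0o1544252657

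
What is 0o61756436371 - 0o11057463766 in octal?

0o50676752403

Subtract column by column in base 8:
  1-6 → 3 (borrow)
  7-6-1 → 0
  3-7 → 4 (borrow)
  6-3-1 → 2
  3-6 → 5 (borrow)
  4-4-1 → 7 (borrow)
  6-7-1 → 6 (borrow)
  5-5-1 → 7 (borrow)
  7-0-1 → 6
  1-1 → 0
  6-1 → 5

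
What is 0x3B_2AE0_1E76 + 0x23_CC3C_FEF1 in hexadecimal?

0x5EF71D1D67

Add column by column in base 16, right to left:
  6+1 = 7
  7+F = 6 carry 1
  E+E+1 = D carry 1
  1+F+1 = 1 carry 1
  0+C+1 = D
  E+3 = 1 carry 1
  A+C+1 = 7 carry 1
  2+C+1 = F
  B+3 = E
  3+2 = 5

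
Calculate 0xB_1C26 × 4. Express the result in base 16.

0x2C7098

Multiply each base-16 digit by 4, carrying:
  6×4 = 24 → write 8 carry 1
  2×4+1 = 9 → write 9
  C×4 = 48 → write 0 carry 3
  1×4+3 = 7 → write 7
  B×4 = 44 → write C carry 2
  remaining carry: 2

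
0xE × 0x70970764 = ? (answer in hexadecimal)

Multiply each base-16 digit by 14, carrying:
  4×14 = 56 → write 8 carry 3
  6×14+3 = 87 → write 7 carry 5
  7×14+5 = 103 → write 7 carry 6
  0×14+6 = 6 → write 6
  7×14 = 98 → write 2 carry 6
  9×14+6 = 132 → write 4 carry 8
  0×14+8 = 8 → write 8
  7×14 = 98 → write 2 carry 6
  remaining carry: 6

0x628426778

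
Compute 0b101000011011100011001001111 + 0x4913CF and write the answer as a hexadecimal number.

0b101000011011100011001001111 = 0x50DC64F in hexadecimal.
Add column by column in base 16, right to left:
  F+F = E carry 1
  4+C+1 = 1 carry 1
  6+3+1 = A
  C+1 = D
  D+9 = 6 carry 1
  0+4+1 = 5
  5+0 = 5

0x556DA1E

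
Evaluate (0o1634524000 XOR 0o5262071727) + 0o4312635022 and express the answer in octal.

First 0o1634524000 XOR 0o5262071727 = 0o4456555727.
Add column by column in base 8, right to left:
  7+2 = 1 carry 1
  2+2+1 = 5
  7+0 = 7
  5+5 = 2 carry 1
  5+3+1 = 1 carry 1
  5+6+1 = 4 carry 1
  6+2+1 = 1 carry 1
  5+1+1 = 7
  4+3 = 7
  4+4 = 0 carry 1
  final carry 1

0o10771412751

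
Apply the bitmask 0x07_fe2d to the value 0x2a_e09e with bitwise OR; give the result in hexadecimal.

OR each hex digit independently (no carries):
  2|0=2, a|7=f, e|f=f, 0|e=e, 9|2=b, e|d=f

0x2ffebf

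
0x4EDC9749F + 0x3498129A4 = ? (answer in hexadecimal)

Add column by column in base 16, right to left:
  F+4 = 3 carry 1
  9+A+1 = 4 carry 1
  4+9+1 = E
  7+2 = 9
  9+1 = A
  C+8 = 4 carry 1
  D+9+1 = 7 carry 1
  E+4+1 = 3 carry 1
  4+3+1 = 8

0x8374A9E43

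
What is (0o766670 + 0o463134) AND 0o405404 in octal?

0o400004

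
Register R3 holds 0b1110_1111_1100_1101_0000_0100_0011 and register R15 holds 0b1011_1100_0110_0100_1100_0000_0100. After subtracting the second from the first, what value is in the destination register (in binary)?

0b11001101101000010000111111

Subtract column by column in base 2:
  1-0 → 1
  1-0 → 1
  0-1 → 1 (borrow)
  0-0-1 → 1 (borrow)
  0-0-1 → 1 (borrow)
  0-0-1 → 1 (borrow)
  1-0-1 → 0
  0-0 → 0
  0-0 → 0
  0-0 → 0
  0-1 → 1 (borrow)
  0-1-1 → 0 (borrow)
  1-0-1 → 0
  0-0 → 0
  1-1 → 0
  1-0 → 1
  0-0 → 0
  0-1 → 1 (borrow)
  1-1-1 → 1 (borrow)
  1-0-1 → 0
  1-0 → 1
  1-0 → 1
  1-1 → 0
  1-1 → 0
  0-1 → 1 (borrow)
  1-1-1 → 1 (borrow)
  1-0-1 → 0
  1-1 → 0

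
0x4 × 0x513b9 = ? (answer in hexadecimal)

0x144ee4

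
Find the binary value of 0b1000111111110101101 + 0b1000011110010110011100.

0b1001100110010101001001

Add column by column in base 2, right to left:
  1+0 = 1
  0+0 = 0
  1+1 = 0 carry 1
  1+1+1 = 1 carry 1
  0+1+1 = 0 carry 1
  1+0+1 = 0 carry 1
  0+0+1 = 1
  1+1 = 0 carry 1
  1+1+1 = 1 carry 1
  1+0+1 = 0 carry 1
  1+1+1 = 1 carry 1
  1+0+1 = 0 carry 1
  1+0+1 = 0 carry 1
  1+1+1 = 1 carry 1
  1+1+1 = 1 carry 1
  0+1+1 = 0 carry 1
  0+1+1 = 0 carry 1
  0+0+1 = 1
  1+0 = 1
  0+0 = 0
  0+0 = 0
  0+1 = 1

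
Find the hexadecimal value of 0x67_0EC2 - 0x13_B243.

Subtract column by column in base 16:
  2-3 → F (borrow)
  C-4-1 → 7
  E-2 → C
  0-B → 5 (borrow)
  7-3-1 → 3
  6-1 → 5

0x535C7F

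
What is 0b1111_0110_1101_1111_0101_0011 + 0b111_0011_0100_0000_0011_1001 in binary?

Add column by column in base 2, right to left:
  1+1 = 0 carry 1
  1+0+1 = 0 carry 1
  0+0+1 = 1
  0+1 = 1
  1+1 = 0 carry 1
  0+1+1 = 0 carry 1
  1+0+1 = 0 carry 1
  0+0+1 = 1
  1+0 = 1
  1+0 = 1
  1+0 = 1
  1+0 = 1
  1+0 = 1
  0+0 = 0
  1+1 = 0 carry 1
  1+0+1 = 0 carry 1
  0+1+1 = 0 carry 1
  1+1+1 = 1 carry 1
  1+0+1 = 0 carry 1
  0+0+1 = 1
  1+1 = 0 carry 1
  1+1+1 = 1 carry 1
  1+1+1 = 1 carry 1
  1+0+1 = 0 carry 1
  final carry 1

0b1011010100001111110001100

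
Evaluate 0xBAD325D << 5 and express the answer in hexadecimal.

5 bits is not a whole number of base-16 digits; in binary: 1011101011010011001001011101 << 5 = 101110101101001100100101110100000.

0x175A64BA0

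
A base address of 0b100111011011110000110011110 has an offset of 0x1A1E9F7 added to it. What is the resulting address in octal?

0o643745625

0b100111011011110000110011110 = 0o473360636 in octal.
0x1A1E9F7 = 0o150364767 in octal.
Add column by column in base 8, right to left:
  6+7 = 5 carry 1
  3+6+1 = 2 carry 1
  6+7+1 = 6 carry 1
  0+4+1 = 5
  6+6 = 4 carry 1
  3+3+1 = 7
  3+0 = 3
  7+5 = 4 carry 1
  4+1+1 = 6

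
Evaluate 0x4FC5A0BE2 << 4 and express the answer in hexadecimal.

0x4FC5A0BE20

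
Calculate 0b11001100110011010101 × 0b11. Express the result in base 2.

Multiply each base-2 digit by 3, carrying:
  1×3 = 3 → write 1 carry 1
  0×3+1 = 1 → write 1
  1×3 = 3 → write 1 carry 1
  0×3+1 = 1 → write 1
  1×3 = 3 → write 1 carry 1
  0×3+1 = 1 → write 1
  1×3 = 3 → write 1 carry 1
  1×3+1 = 4 → write 0 carry 2
  0×3+2 = 2 → write 0 carry 1
  0×3+1 = 1 → write 1
  1×3 = 3 → write 1 carry 1
  1×3+1 = 4 → write 0 carry 2
  0×3+2 = 2 → write 0 carry 1
  0×3+1 = 1 → write 1
  1×3 = 3 → write 1 carry 1
  1×3+1 = 4 → write 0 carry 2
  0×3+2 = 2 → write 0 carry 1
  0×3+1 = 1 → write 1
  1×3 = 3 → write 1 carry 1
  1×3+1 = 4 → write 0 carry 2
  remaining carry: 10

0b1001100110011001111111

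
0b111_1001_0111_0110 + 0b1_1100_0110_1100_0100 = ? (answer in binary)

Add column by column in base 2, right to left:
  0+0 = 0
  1+0 = 1
  1+1 = 0 carry 1
  0+0+1 = 1
  1+0 = 1
  1+0 = 1
  1+1 = 0 carry 1
  0+1+1 = 0 carry 1
  1+0+1 = 0 carry 1
  0+1+1 = 0 carry 1
  0+1+1 = 0 carry 1
  1+0+1 = 0 carry 1
  1+0+1 = 0 carry 1
  1+0+1 = 0 carry 1
  1+1+1 = 1 carry 1
  0+1+1 = 0 carry 1
  0+1+1 = 0 carry 1
  final carry 1

0b100100000000111010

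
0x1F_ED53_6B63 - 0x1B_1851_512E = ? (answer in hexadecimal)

0x4D5021A35

Subtract column by column in base 16:
  3-E → 5 (borrow)
  6-2-1 → 3
  B-1 → A
  6-5 → 1
  3-1 → 2
  5-5 → 0
  D-8 → 5
  E-1 → D
  F-B → 4
  1-1 → 0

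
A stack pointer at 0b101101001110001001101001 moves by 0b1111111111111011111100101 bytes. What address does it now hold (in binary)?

0b10101101001101101001001110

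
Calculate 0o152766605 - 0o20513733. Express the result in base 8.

0o132252652

Subtract column by column in base 8:
  5-3 → 2
  0-3 → 5 (borrow)
  6-7-1 → 6 (borrow)
  6-3-1 → 2
  6-1 → 5
  7-5 → 2
  2-0 → 2
  5-2 → 3
  1-0 → 1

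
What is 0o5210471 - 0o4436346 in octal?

Subtract column by column in base 8:
  1-6 → 3 (borrow)
  7-4-1 → 2
  4-3 → 1
  0-6 → 2 (borrow)
  1-3-1 → 5 (borrow)
  2-4-1 → 5 (borrow)
  5-4-1 → 0

0o552123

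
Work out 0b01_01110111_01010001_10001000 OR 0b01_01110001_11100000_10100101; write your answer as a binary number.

OR bit by bit (1 where either bit is 1):
  01011101110101000110001000
| 01011100011110000010100101
= 01011101111111000110101101

0b01011101111111000110101101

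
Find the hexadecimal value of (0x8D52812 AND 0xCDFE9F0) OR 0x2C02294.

0x8D52812 AND 0xCDFE9F0 = 0x8D52810.
Then OR with 0x2C02294.

0xAD52A94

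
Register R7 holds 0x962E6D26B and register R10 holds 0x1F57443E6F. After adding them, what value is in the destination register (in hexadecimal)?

0x28BA2B10DA

Add column by column in base 16, right to left:
  B+F = A carry 1
  6+6+1 = D
  2+E = 0 carry 1
  D+3+1 = 1 carry 1
  6+4+1 = B
  E+4 = 2 carry 1
  2+7+1 = A
  6+5 = B
  9+F = 8 carry 1
  0+1+1 = 2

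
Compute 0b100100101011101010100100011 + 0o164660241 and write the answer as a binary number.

0o164660241 = 0b1110100110110000010100001 in binary.
Add column by column in base 2, right to left:
  1+1 = 0 carry 1
  1+0+1 = 0 carry 1
  0+0+1 = 1
  0+0 = 0
  0+0 = 0
  1+1 = 0 carry 1
  0+0+1 = 1
  0+1 = 1
  1+0 = 1
  0+0 = 0
  1+0 = 1
  0+0 = 0
  1+0 = 1
  0+1 = 1
  1+1 = 0 carry 1
  1+0+1 = 0 carry 1
  1+1+1 = 1 carry 1
  0+1+1 = 0 carry 1
  1+0+1 = 0 carry 1
  0+0+1 = 1
  1+1 = 0 carry 1
  0+0+1 = 1
  0+1 = 1
  1+1 = 0 carry 1
  0+1+1 = 0 carry 1
  0+0+1 = 1
  1+0 = 1

0b110011010010011010111000100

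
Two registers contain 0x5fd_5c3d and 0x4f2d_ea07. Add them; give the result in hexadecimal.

0x552b4644

Add column by column in base 16, right to left:
  d+7 = 4 carry 1
  3+0+1 = 4
  c+a = 6 carry 1
  5+e+1 = 4 carry 1
  d+d+1 = b carry 1
  f+2+1 = 2 carry 1
  5+f+1 = 5 carry 1
  0+4+1 = 5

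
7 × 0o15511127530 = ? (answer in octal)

0o137400145550

Multiply each base-8 digit by 7, carrying:
  0×7 = 0 → write 0
  3×7 = 21 → write 5 carry 2
  5×7+2 = 37 → write 5 carry 4
  7×7+4 = 53 → write 5 carry 6
  2×7+6 = 20 → write 4 carry 2
  1×7+2 = 9 → write 1 carry 1
  1×7+1 = 8 → write 0 carry 1
  1×7+1 = 8 → write 0 carry 1
  5×7+1 = 36 → write 4 carry 4
  5×7+4 = 39 → write 7 carry 4
  1×7+4 = 11 → write 3 carry 1
  remaining carry: 1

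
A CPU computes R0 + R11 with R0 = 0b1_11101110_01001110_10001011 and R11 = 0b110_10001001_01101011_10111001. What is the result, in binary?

Add column by column in base 2, right to left:
  1+1 = 0 carry 1
  1+0+1 = 0 carry 1
  0+0+1 = 1
  1+1 = 0 carry 1
  0+1+1 = 0 carry 1
  0+1+1 = 0 carry 1
  0+0+1 = 1
  1+1 = 0 carry 1
  0+1+1 = 0 carry 1
  1+1+1 = 1 carry 1
  1+0+1 = 0 carry 1
  1+1+1 = 1 carry 1
  0+0+1 = 1
  0+1 = 1
  1+1 = 0 carry 1
  0+0+1 = 1
  0+1 = 1
  1+0 = 1
  1+0 = 1
  1+1 = 0 carry 1
  0+0+1 = 1
  1+0 = 1
  1+0 = 1
  1+1 = 0 carry 1
  1+0+1 = 0 carry 1
  0+1+1 = 0 carry 1
  0+1+1 = 0 carry 1
  final carry 1

0b1000011101111011101001000100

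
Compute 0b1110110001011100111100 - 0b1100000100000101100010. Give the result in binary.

Subtract column by column in base 2:
  0-0 → 0
  0-1 → 1 (borrow)
  1-0-1 → 0
  1-0 → 1
  1-0 → 1
  1-1 → 0
  0-1 → 1 (borrow)
  0-0-1 → 1 (borrow)
  1-1-1 → 1 (borrow)
  1-0-1 → 0
  1-0 → 1
  0-0 → 0
  1-0 → 1
  0-0 → 0
  0-1 → 1 (borrow)
  0-0-1 → 1 (borrow)
  1-0-1 → 0
  1-0 → 1
  0-0 → 0
  1-0 → 1
  1-1 → 0
  1-1 → 0

0b10101101010111011010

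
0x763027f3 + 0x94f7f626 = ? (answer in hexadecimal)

Add column by column in base 16, right to left:
  3+6 = 9
  f+2 = 1 carry 1
  7+6+1 = e
  2+f = 1 carry 1
  0+7+1 = 8
  3+f = 2 carry 1
  6+4+1 = b
  7+9 = 0 carry 1
  final carry 1

0x10b281e19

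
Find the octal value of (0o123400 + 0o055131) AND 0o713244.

0o200000

Add column by column in base 8, right to left:
  0+1 = 1
  0+3 = 3
  4+1 = 5
  3+5 = 0 carry 1
  2+5+1 = 0 carry 1
  1+0+1 = 2
Sum = 0o200531; now AND with 0o713244:
  2&7=2, 0&1=0, 0&3=0, 5&2=0, 3&4=0, 1&4=0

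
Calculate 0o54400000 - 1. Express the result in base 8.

0o54377777

The trailing 5 digits are 0, so subtracting 1 borrows through: they become 7 and the next digit up decrements.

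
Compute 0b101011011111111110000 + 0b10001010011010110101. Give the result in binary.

Add column by column in base 2, right to left:
  0+1 = 1
  0+0 = 0
  0+1 = 1
  0+0 = 0
  1+1 = 0 carry 1
  1+1+1 = 1 carry 1
  1+0+1 = 0 carry 1
  1+1+1 = 1 carry 1
  1+0+1 = 0 carry 1
  1+1+1 = 1 carry 1
  1+1+1 = 1 carry 1
  1+0+1 = 0 carry 1
  1+0+1 = 0 carry 1
  1+1+1 = 1 carry 1
  0+0+1 = 1
  1+1 = 0 carry 1
  1+0+1 = 0 carry 1
  0+0+1 = 1
  1+0 = 1
  0+1 = 1
  1+0 = 1

0b111100110011010100101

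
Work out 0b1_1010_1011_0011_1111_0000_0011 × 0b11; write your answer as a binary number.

0b101000000011011110100001001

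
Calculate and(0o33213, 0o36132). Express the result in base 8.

AND each oct digit independently (no carries):
  3&3=3, 3&6=2, 2&1=0, 1&3=1, 3&2=2

0o32012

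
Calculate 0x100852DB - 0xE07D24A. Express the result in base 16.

0x2008091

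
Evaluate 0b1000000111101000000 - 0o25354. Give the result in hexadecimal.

0b1000000111101000000 = 0x40F40 in hexadecimal.
0o25354 = 0x2AEC in hexadecimal.
Subtract column by column in base 16:
  0-C → 4 (borrow)
  4-E-1 → 5 (borrow)
  F-A-1 → 4
  0-2 → E (borrow)
  4-0-1 → 3

0x3E454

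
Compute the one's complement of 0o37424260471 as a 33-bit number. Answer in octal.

Each oct digit d becomes 7−d:
  3→4, 7→0, 4→3, 2→5, 4→3, 2→5, 6→1, 0→7, 4→3, 7→0, 1→6

0o40353517306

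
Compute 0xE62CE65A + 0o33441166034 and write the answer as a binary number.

0b111000010101100011101001001110110

0xE62CE65A = 0b11100110001011001110011001011010 in binary.
0o33441166034 = 0b11011100100001001110110000011100 in binary.
Add column by column in base 2, right to left:
  0+0 = 0
  1+0 = 1
  0+1 = 1
  1+1 = 0 carry 1
  1+1+1 = 1 carry 1
  0+0+1 = 1
  1+0 = 1
  0+0 = 0
  0+0 = 0
  1+0 = 1
  1+1 = 0 carry 1
  0+1+1 = 0 carry 1
  0+0+1 = 1
  1+1 = 0 carry 1
  1+1+1 = 1 carry 1
  1+1+1 = 1 carry 1
  0+0+1 = 1
  0+0 = 0
  1+1 = 0 carry 1
  1+0+1 = 0 carry 1
  0+0+1 = 1
  1+0 = 1
  0+0 = 0
  0+1 = 1
  0+0 = 0
  1+0 = 1
  1+1 = 0 carry 1
  0+1+1 = 0 carry 1
  0+1+1 = 0 carry 1
  1+0+1 = 0 carry 1
  1+1+1 = 1 carry 1
  1+1+1 = 1 carry 1
  final carry 1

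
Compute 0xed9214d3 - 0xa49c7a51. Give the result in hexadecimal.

0x48f59a82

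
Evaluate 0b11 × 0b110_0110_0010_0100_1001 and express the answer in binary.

0b100110010011011011011

Multiply each base-2 digit by 3, carrying:
  1×3 = 3 → write 1 carry 1
  0×3+1 = 1 → write 1
  0×3 = 0 → write 0
  1×3 = 3 → write 1 carry 1
  0×3+1 = 1 → write 1
  0×3 = 0 → write 0
  1×3 = 3 → write 1 carry 1
  0×3+1 = 1 → write 1
  0×3 = 0 → write 0
  1×3 = 3 → write 1 carry 1
  0×3+1 = 1 → write 1
  0×3 = 0 → write 0
  0×3 = 0 → write 0
  1×3 = 3 → write 1 carry 1
  1×3+1 = 4 → write 0 carry 2
  0×3+2 = 2 → write 0 carry 1
  0×3+1 = 1 → write 1
  1×3 = 3 → write 1 carry 1
  1×3+1 = 4 → write 0 carry 2
  remaining carry: 10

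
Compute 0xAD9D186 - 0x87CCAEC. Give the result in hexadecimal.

0x25D069A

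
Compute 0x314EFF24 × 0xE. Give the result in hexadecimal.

0x2B251F3F8

Multiply each base-16 digit by 14, carrying:
  4×14 = 56 → write 8 carry 3
  2×14+3 = 31 → write F carry 1
  F×14+1 = 211 → write 3 carry 13
  F×14+13 = 223 → write F carry 13
  E×14+13 = 209 → write 1 carry 13
  4×14+13 = 69 → write 5 carry 4
  1×14+4 = 18 → write 2 carry 1
  3×14+1 = 43 → write B carry 2
  remaining carry: 2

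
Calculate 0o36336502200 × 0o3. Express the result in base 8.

0o133233706600

Multiply each base-8 digit by 3, carrying:
  0×3 = 0 → write 0
  0×3 = 0 → write 0
  2×3 = 6 → write 6
  2×3 = 6 → write 6
  0×3 = 0 → write 0
  5×3 = 15 → write 7 carry 1
  6×3+1 = 19 → write 3 carry 2
  3×3+2 = 11 → write 3 carry 1
  3×3+1 = 10 → write 2 carry 1
  6×3+1 = 19 → write 3 carry 2
  3×3+2 = 11 → write 3 carry 1
  remaining carry: 1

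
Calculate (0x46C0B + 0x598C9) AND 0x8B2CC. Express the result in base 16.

0x800C4

Add column by column in base 16, right to left:
  B+9 = 4 carry 1
  0+C+1 = D
  C+8 = 4 carry 1
  6+9+1 = 0 carry 1
  4+5+1 = A
Sum = 0xA04D4; now AND with 0x8B2CC:
  A&8=8, 0&B=0, 4&2=0, D&C=C, 4&C=4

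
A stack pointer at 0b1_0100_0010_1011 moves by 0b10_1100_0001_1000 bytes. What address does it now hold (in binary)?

Add column by column in base 2, right to left:
  1+0 = 1
  1+0 = 1
  0+0 = 0
  1+1 = 0 carry 1
  0+1+1 = 0 carry 1
  1+0+1 = 0 carry 1
  0+0+1 = 1
  0+0 = 0
  0+0 = 0
  0+0 = 0
  1+1 = 0 carry 1
  0+1+1 = 0 carry 1
  1+0+1 = 0 carry 1
  0+1+1 = 0 carry 1
  final carry 1

0b100000001000011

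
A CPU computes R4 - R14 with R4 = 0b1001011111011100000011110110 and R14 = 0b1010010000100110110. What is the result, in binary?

Subtract column by column in base 2:
  0-0 → 0
  1-1 → 0
  1-1 → 0
  0-0 → 0
  1-1 → 0
  1-1 → 0
  1-0 → 1
  1-0 → 1
  0-1 → 1 (borrow)
  0-0-1 → 1 (borrow)
  0-0-1 → 1 (borrow)
  0-0-1 → 1 (borrow)
  0-0-1 → 1 (borrow)
  0-1-1 → 0 (borrow)
  1-0-1 → 0
  1-0 → 1
  1-1 → 0
  0-0 → 0
  1-1 → 0
  1-0 → 1
  1-0 → 1
  1-0 → 1
  1-0 → 1
  0-0 → 0
  1-0 → 1
  0-0 → 0
  0-0 → 0
  1-0 → 1

0b1001011110001001111111000000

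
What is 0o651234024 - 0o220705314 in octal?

Subtract column by column in base 8:
  4-4 → 0
  2-1 → 1
  0-3 → 5 (borrow)
  4-5-1 → 6 (borrow)
  3-0-1 → 2
  2-7 → 3 (borrow)
  1-0-1 → 0
  5-2 → 3
  6-2 → 4

0o430326510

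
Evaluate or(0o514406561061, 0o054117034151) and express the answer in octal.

0o554517575171

OR each oct digit independently (no carries):
  5|0=5, 1|5=5, 4|4=4, 4|1=5, 0|1=1, 6|7=7, 5|0=5, 6|3=7, 1|4=5, 0|1=1, 6|5=7, 1|1=1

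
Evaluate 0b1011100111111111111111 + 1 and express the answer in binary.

0b1011101000000000000000

The trailing 15 digits are 1 (max in base 2), so adding 1 cascades: they roll to 0 and the next digit up increments.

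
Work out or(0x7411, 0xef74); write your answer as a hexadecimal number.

0xff75

OR each hex digit independently (no carries):
  7|e=f, 4|f=f, 1|7=7, 1|4=5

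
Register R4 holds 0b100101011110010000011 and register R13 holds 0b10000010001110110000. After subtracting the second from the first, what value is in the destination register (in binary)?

Subtract column by column in base 2:
  1-0 → 1
  1-0 → 1
  0-0 → 0
  0-0 → 0
  0-1 → 1 (borrow)
  0-1-1 → 0 (borrow)
  0-0-1 → 1 (borrow)
  1-1-1 → 1 (borrow)
  0-1-1 → 0 (borrow)
  0-1-1 → 0 (borrow)
  1-0-1 → 0
  1-0 → 1
  1-0 → 1
  1-1 → 0
  0-0 → 0
  1-0 → 1
  0-0 → 0
  1-0 → 1
  0-0 → 0
  0-1 → 1 (borrow)
  1-0-1 → 0

0b10101001100011010011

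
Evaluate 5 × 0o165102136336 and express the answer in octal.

Multiply each base-8 digit by 5, carrying:
  6×5 = 30 → write 6 carry 3
  3×5+3 = 18 → write 2 carry 2
  3×5+2 = 17 → write 1 carry 2
  6×5+2 = 32 → write 0 carry 4
  3×5+4 = 19 → write 3 carry 2
  1×5+2 = 7 → write 7
  2×5 = 10 → write 2 carry 1
  0×5+1 = 1 → write 1
  1×5 = 5 → write 5
  5×5 = 25 → write 1 carry 3
  6×5+3 = 33 → write 1 carry 4
  1×5+4 = 9 → write 1 carry 1
  remaining carry: 1

0o1111512730126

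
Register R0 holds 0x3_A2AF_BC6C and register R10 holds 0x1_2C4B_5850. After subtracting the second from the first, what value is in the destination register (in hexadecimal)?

Subtract column by column in base 16:
  C-0 → C
  6-5 → 1
  C-8 → 4
  B-5 → 6
  F-B → 4
  A-4 → 6
  2-C → 6 (borrow)
  A-2-1 → 7
  3-1 → 2

0x27664641C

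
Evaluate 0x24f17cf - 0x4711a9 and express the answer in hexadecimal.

0x2080626

Subtract column by column in base 16:
  f-9 → 6
  c-a → 2
  7-1 → 6
  1-1 → 0
  f-7 → 8
  4-4 → 0
  2-0 → 2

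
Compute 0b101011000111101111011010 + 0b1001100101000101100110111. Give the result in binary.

Add column by column in base 2, right to left:
  0+1 = 1
  1+1 = 0 carry 1
  0+1+1 = 0 carry 1
  1+0+1 = 0 carry 1
  1+1+1 = 1 carry 1
  0+1+1 = 0 carry 1
  1+0+1 = 0 carry 1
  1+0+1 = 0 carry 1
  1+1+1 = 1 carry 1
  1+1+1 = 1 carry 1
  0+0+1 = 1
  1+1 = 0 carry 1
  1+0+1 = 0 carry 1
  1+0+1 = 0 carry 1
  1+0+1 = 0 carry 1
  0+1+1 = 0 carry 1
  0+0+1 = 1
  0+1 = 1
  1+0 = 1
  1+0 = 1
  0+1 = 1
  1+1 = 0 carry 1
  0+0+1 = 1
  1+0 = 1
  0+1 = 1

0b1110111110000011100010001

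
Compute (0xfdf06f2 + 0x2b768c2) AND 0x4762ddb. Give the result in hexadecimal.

0x162d90

Add column by column in base 16, right to left:
  2+2 = 4
  f+c = b carry 1
  6+8+1 = f
  0+6 = 6
  f+7 = 6 carry 1
  d+b+1 = 9 carry 1
  f+2+1 = 2 carry 1
  final carry 1
Sum = 0x12966fb4; now AND with 0x4762ddb:
  1&0=0, 2&4=0, 9&7=1, 6&6=6, 6&2=2, f&d=d, b&d=9, 4&b=0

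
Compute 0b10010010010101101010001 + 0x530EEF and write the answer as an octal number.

0o47035100

0b10010010010101101010001 = 0o22225521 in octal.
0x530EEF = 0o24607357 in octal.
Add column by column in base 8, right to left:
  1+7 = 0 carry 1
  2+5+1 = 0 carry 1
  5+3+1 = 1 carry 1
  5+7+1 = 5 carry 1
  2+0+1 = 3
  2+6 = 0 carry 1
  2+4+1 = 7
  2+2 = 4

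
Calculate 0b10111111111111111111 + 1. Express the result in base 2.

0b11000000000000000000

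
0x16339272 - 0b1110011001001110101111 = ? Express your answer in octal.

0o2576377303

0x16339272 = 0o2614711162 in octal.
0b1110011001001110101111 = 0o16311657 in octal.
Subtract column by column in base 8:
  2-7 → 3 (borrow)
  6-5-1 → 0
  1-6 → 3 (borrow)
  1-1-1 → 7 (borrow)
  1-1-1 → 7 (borrow)
  7-3-1 → 3
  4-6 → 6 (borrow)
  1-1-1 → 7 (borrow)
  6-0-1 → 5
  2-0 → 2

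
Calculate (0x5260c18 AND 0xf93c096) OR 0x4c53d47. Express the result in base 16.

0x5c73d57

0x5260c18 AND 0xf93c096 = 0x5020010.
Then OR with 0x4c53d47.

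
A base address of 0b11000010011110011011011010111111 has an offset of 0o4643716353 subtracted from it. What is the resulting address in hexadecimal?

0b11000010011110011011011010111111 = 0xC279B6BF in hexadecimal.
0o4643716353 = 0x268F9CEB in hexadecimal.
Subtract column by column in base 16:
  F-B → 4
  B-E → D (borrow)
  6-C-1 → 9 (borrow)
  B-9-1 → 1
  9-F → A (borrow)
  7-8-1 → E (borrow)
  2-6-1 → B (borrow)
  C-2-1 → 9

0x9BEA19D4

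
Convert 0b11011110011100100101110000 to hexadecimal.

0x379C970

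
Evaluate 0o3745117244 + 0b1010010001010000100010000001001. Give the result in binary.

0b1110001101111001110001010101101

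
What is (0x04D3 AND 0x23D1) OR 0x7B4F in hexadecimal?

0x04D3 AND 0x23D1 = 0x00D1.
Then OR with 0x7B4F.

0x7BDF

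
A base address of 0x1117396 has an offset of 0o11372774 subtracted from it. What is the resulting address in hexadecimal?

0o11372774 = 0x25F5FC in hexadecimal.
Subtract column by column in base 16:
  6-C → A (borrow)
  9-F-1 → 9 (borrow)
  3-5-1 → D (borrow)
  7-F-1 → 7 (borrow)
  1-5-1 → B (borrow)
  1-2-1 → E (borrow)
  1-0-1 → 0

0xEB7D9A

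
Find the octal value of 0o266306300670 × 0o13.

0o3726206111350

Multiply each base-8 digit by 11, carrying:
  0×11 = 0 → write 0
  7×11 = 77 → write 5 carry 9
  6×11+9 = 75 → write 3 carry 9
  0×11+9 = 9 → write 1 carry 1
  0×11+1 = 1 → write 1
  3×11 = 33 → write 1 carry 4
  6×11+4 = 70 → write 6 carry 8
  0×11+8 = 8 → write 0 carry 1
  3×11+1 = 34 → write 2 carry 4
  6×11+4 = 70 → write 6 carry 8
  6×11+8 = 74 → write 2 carry 9
  2×11+9 = 31 → write 7 carry 3
  remaining carry: 3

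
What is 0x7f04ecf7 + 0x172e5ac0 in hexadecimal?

0x963347b7

Add column by column in base 16, right to left:
  7+0 = 7
  f+c = b carry 1
  c+a+1 = 7 carry 1
  e+5+1 = 4 carry 1
  4+e+1 = 3 carry 1
  0+2+1 = 3
  f+7 = 6 carry 1
  7+1+1 = 9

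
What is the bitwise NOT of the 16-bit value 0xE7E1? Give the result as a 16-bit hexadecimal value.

Each hex digit d becomes F−d:
  E→1, 7→8, E→1, 1→E

0x181E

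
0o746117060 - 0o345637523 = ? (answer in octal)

0o400257335

Subtract column by column in base 8:
  0-3 → 5 (borrow)
  6-2-1 → 3
  0-5 → 3 (borrow)
  7-7-1 → 7 (borrow)
  1-3-1 → 5 (borrow)
  1-6-1 → 2 (borrow)
  6-5-1 → 0
  4-4 → 0
  7-3 → 4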